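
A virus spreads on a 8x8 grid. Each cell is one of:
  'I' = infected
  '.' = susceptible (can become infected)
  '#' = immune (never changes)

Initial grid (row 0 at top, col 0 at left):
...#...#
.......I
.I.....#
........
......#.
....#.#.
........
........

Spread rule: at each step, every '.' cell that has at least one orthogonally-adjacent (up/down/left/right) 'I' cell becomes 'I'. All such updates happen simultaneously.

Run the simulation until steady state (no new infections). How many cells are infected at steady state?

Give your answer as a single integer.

Answer: 58

Derivation:
Step 0 (initial): 2 infected
Step 1: +5 new -> 7 infected
Step 2: +10 new -> 17 infected
Step 3: +12 new -> 29 infected
Step 4: +8 new -> 37 infected
Step 5: +7 new -> 44 infected
Step 6: +5 new -> 49 infected
Step 7: +4 new -> 53 infected
Step 8: +4 new -> 57 infected
Step 9: +1 new -> 58 infected
Step 10: +0 new -> 58 infected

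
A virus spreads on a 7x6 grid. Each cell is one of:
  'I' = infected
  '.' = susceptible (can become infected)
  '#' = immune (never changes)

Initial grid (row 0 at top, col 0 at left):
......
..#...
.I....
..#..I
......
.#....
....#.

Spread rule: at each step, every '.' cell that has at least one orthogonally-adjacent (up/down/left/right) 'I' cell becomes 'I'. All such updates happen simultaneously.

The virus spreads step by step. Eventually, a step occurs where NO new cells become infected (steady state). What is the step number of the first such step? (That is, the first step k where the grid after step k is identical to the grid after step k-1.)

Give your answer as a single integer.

Answer: 7

Derivation:
Step 0 (initial): 2 infected
Step 1: +7 new -> 9 infected
Step 2: +10 new -> 19 infected
Step 3: +10 new -> 29 infected
Step 4: +5 new -> 34 infected
Step 5: +3 new -> 37 infected
Step 6: +1 new -> 38 infected
Step 7: +0 new -> 38 infected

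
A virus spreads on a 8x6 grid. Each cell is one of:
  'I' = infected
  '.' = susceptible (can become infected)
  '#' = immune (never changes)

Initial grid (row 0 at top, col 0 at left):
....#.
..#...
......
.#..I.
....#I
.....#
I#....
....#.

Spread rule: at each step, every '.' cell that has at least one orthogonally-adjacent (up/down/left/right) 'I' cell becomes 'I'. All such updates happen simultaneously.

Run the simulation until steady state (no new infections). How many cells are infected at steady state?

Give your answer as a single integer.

Answer: 41

Derivation:
Step 0 (initial): 3 infected
Step 1: +5 new -> 8 infected
Step 2: +8 new -> 16 infected
Step 3: +9 new -> 25 infected
Step 4: +8 new -> 33 infected
Step 5: +4 new -> 37 infected
Step 6: +3 new -> 40 infected
Step 7: +1 new -> 41 infected
Step 8: +0 new -> 41 infected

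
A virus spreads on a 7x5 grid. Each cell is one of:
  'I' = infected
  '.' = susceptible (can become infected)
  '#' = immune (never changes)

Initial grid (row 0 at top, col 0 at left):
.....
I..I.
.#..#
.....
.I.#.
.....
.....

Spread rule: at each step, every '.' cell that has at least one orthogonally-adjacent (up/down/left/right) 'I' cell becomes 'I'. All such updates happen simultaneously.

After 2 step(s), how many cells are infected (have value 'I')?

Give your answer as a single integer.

Step 0 (initial): 3 infected
Step 1: +11 new -> 14 infected
Step 2: +10 new -> 24 infected

Answer: 24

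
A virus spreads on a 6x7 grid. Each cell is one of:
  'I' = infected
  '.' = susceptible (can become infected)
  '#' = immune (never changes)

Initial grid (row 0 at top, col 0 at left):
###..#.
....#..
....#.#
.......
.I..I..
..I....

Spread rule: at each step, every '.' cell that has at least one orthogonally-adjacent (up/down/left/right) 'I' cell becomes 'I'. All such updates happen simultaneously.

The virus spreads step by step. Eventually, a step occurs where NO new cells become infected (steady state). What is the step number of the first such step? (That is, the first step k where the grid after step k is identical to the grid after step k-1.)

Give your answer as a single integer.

Step 0 (initial): 3 infected
Step 1: +9 new -> 12 infected
Step 2: +8 new -> 20 infected
Step 3: +7 new -> 27 infected
Step 4: +4 new -> 31 infected
Step 5: +2 new -> 33 infected
Step 6: +2 new -> 35 infected
Step 7: +0 new -> 35 infected

Answer: 7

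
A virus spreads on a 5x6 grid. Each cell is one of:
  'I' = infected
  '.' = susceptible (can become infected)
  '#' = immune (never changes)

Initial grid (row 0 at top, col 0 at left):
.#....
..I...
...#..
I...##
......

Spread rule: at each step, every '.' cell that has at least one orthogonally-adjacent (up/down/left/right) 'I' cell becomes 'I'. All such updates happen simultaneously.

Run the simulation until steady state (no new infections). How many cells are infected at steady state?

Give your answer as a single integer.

Step 0 (initial): 2 infected
Step 1: +7 new -> 9 infected
Step 2: +6 new -> 15 infected
Step 3: +6 new -> 21 infected
Step 4: +3 new -> 24 infected
Step 5: +1 new -> 25 infected
Step 6: +1 new -> 26 infected
Step 7: +0 new -> 26 infected

Answer: 26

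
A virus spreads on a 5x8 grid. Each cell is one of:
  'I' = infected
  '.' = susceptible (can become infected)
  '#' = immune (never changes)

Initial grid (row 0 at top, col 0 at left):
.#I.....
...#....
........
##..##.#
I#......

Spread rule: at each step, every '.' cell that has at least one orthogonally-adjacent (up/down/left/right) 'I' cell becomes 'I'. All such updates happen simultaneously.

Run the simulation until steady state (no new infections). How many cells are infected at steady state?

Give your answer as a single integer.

Answer: 32

Derivation:
Step 0 (initial): 2 infected
Step 1: +2 new -> 4 infected
Step 2: +3 new -> 7 infected
Step 3: +6 new -> 13 infected
Step 4: +7 new -> 20 infected
Step 5: +4 new -> 24 infected
Step 6: +3 new -> 27 infected
Step 7: +3 new -> 30 infected
Step 8: +1 new -> 31 infected
Step 9: +1 new -> 32 infected
Step 10: +0 new -> 32 infected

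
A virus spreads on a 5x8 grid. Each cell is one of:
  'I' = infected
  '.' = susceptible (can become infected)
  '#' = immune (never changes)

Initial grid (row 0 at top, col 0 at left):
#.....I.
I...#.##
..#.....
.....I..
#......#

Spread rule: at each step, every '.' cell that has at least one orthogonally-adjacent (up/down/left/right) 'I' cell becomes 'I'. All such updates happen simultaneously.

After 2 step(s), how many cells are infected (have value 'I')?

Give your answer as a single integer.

Answer: 23

Derivation:
Step 0 (initial): 3 infected
Step 1: +8 new -> 11 infected
Step 2: +12 new -> 23 infected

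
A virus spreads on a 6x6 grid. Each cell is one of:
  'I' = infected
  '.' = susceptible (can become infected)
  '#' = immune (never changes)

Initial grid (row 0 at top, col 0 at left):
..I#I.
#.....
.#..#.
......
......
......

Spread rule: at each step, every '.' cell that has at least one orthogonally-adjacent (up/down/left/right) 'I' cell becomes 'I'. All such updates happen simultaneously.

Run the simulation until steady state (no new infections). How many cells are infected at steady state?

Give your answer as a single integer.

Step 0 (initial): 2 infected
Step 1: +4 new -> 6 infected
Step 2: +5 new -> 11 infected
Step 3: +3 new -> 14 infected
Step 4: +4 new -> 18 infected
Step 5: +6 new -> 24 infected
Step 6: +6 new -> 30 infected
Step 7: +2 new -> 32 infected
Step 8: +0 new -> 32 infected

Answer: 32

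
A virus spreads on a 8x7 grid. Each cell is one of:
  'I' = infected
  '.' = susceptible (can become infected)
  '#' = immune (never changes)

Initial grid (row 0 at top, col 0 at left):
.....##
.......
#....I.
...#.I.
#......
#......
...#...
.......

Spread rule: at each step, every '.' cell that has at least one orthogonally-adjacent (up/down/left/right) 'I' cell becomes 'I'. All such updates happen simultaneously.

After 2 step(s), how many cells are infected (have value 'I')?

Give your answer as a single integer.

Answer: 14

Derivation:
Step 0 (initial): 2 infected
Step 1: +6 new -> 8 infected
Step 2: +6 new -> 14 infected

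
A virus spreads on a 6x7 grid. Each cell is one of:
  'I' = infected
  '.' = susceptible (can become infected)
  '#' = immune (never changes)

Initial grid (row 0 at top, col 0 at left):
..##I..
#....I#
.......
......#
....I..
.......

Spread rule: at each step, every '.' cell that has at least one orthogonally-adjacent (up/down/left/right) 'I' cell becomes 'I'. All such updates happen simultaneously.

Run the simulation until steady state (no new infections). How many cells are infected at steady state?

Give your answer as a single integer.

Step 0 (initial): 3 infected
Step 1: +7 new -> 10 infected
Step 2: +10 new -> 20 infected
Step 3: +6 new -> 26 infected
Step 4: +5 new -> 31 infected
Step 5: +4 new -> 35 infected
Step 6: +2 new -> 37 infected
Step 7: +0 new -> 37 infected

Answer: 37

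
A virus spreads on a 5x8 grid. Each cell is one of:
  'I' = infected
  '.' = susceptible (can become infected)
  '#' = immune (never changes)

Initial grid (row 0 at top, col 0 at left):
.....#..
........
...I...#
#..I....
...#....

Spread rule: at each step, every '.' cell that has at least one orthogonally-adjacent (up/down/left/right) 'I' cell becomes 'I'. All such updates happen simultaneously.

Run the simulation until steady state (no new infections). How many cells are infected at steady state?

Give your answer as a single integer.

Answer: 36

Derivation:
Step 0 (initial): 2 infected
Step 1: +5 new -> 7 infected
Step 2: +9 new -> 16 infected
Step 3: +9 new -> 25 infected
Step 4: +6 new -> 31 infected
Step 5: +4 new -> 35 infected
Step 6: +1 new -> 36 infected
Step 7: +0 new -> 36 infected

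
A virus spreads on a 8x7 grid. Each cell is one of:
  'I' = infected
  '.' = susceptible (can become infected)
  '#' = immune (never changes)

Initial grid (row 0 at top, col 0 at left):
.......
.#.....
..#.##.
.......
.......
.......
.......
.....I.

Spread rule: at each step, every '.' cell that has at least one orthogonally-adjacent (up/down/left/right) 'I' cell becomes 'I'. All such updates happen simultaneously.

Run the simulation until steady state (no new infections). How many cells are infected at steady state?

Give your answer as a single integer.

Step 0 (initial): 1 infected
Step 1: +3 new -> 4 infected
Step 2: +4 new -> 8 infected
Step 3: +5 new -> 13 infected
Step 4: +6 new -> 19 infected
Step 5: +6 new -> 25 infected
Step 6: +5 new -> 30 infected
Step 7: +5 new -> 35 infected
Step 8: +5 new -> 40 infected
Step 9: +6 new -> 46 infected
Step 10: +3 new -> 49 infected
Step 11: +2 new -> 51 infected
Step 12: +1 new -> 52 infected
Step 13: +0 new -> 52 infected

Answer: 52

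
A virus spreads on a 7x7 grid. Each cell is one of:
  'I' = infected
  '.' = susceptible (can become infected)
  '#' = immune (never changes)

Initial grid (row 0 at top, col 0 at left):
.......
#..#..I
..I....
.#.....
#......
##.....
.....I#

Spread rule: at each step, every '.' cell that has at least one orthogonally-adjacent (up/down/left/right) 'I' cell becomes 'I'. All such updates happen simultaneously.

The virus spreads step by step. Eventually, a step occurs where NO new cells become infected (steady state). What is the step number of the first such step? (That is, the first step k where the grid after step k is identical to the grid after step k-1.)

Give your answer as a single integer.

Answer: 6

Derivation:
Step 0 (initial): 3 infected
Step 1: +9 new -> 12 infected
Step 2: +14 new -> 26 infected
Step 3: +13 new -> 39 infected
Step 4: +2 new -> 41 infected
Step 5: +1 new -> 42 infected
Step 6: +0 new -> 42 infected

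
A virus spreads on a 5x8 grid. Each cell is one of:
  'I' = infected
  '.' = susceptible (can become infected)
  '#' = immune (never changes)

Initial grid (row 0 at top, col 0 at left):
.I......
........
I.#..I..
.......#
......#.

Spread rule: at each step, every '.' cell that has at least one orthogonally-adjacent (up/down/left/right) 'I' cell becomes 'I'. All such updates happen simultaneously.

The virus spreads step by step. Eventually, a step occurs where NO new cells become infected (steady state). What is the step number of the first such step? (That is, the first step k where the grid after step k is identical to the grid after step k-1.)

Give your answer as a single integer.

Step 0 (initial): 3 infected
Step 1: +10 new -> 13 infected
Step 2: +12 new -> 25 infected
Step 3: +8 new -> 33 infected
Step 4: +3 new -> 36 infected
Step 5: +0 new -> 36 infected

Answer: 5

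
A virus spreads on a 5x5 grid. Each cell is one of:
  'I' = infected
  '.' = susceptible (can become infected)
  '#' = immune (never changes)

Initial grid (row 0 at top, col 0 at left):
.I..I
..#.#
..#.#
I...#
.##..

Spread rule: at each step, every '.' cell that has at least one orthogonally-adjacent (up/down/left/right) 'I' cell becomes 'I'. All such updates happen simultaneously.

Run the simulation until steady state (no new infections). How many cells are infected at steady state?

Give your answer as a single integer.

Step 0 (initial): 3 infected
Step 1: +7 new -> 10 infected
Step 2: +4 new -> 14 infected
Step 3: +2 new -> 16 infected
Step 4: +1 new -> 17 infected
Step 5: +1 new -> 18 infected
Step 6: +0 new -> 18 infected

Answer: 18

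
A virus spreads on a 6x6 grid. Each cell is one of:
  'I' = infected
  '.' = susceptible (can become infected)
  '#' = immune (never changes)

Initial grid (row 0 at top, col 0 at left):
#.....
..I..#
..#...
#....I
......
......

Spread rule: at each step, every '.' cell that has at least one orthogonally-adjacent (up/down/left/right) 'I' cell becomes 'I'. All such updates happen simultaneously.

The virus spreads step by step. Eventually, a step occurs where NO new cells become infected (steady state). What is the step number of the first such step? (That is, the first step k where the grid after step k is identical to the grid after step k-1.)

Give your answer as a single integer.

Answer: 7

Derivation:
Step 0 (initial): 2 infected
Step 1: +6 new -> 8 infected
Step 2: +10 new -> 18 infected
Step 3: +6 new -> 24 infected
Step 4: +4 new -> 28 infected
Step 5: +3 new -> 31 infected
Step 6: +1 new -> 32 infected
Step 7: +0 new -> 32 infected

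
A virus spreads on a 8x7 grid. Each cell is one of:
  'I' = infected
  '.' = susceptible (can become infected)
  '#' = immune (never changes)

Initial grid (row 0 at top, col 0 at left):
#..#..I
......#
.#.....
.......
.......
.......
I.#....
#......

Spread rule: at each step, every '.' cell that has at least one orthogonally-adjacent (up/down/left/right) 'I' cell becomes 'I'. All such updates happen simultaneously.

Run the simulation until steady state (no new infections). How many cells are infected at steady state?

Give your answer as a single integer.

Answer: 50

Derivation:
Step 0 (initial): 2 infected
Step 1: +3 new -> 5 infected
Step 2: +5 new -> 10 infected
Step 3: +6 new -> 16 infected
Step 4: +9 new -> 25 infected
Step 5: +11 new -> 36 infected
Step 6: +9 new -> 45 infected
Step 7: +4 new -> 49 infected
Step 8: +1 new -> 50 infected
Step 9: +0 new -> 50 infected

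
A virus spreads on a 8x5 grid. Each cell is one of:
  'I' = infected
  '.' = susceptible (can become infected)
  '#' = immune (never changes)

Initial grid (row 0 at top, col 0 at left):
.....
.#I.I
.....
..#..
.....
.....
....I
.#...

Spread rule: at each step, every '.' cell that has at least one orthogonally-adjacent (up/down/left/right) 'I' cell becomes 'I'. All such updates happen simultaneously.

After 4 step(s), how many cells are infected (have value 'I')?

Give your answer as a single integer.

Answer: 34

Derivation:
Step 0 (initial): 3 infected
Step 1: +8 new -> 11 infected
Step 2: +9 new -> 20 infected
Step 3: +8 new -> 28 infected
Step 4: +6 new -> 34 infected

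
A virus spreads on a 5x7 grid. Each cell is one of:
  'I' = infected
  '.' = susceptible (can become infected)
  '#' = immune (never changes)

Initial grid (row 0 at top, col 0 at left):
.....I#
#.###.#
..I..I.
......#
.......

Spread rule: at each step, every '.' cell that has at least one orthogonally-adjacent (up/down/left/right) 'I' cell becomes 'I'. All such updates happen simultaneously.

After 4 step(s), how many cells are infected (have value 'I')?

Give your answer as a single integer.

Answer: 28

Derivation:
Step 0 (initial): 3 infected
Step 1: +8 new -> 11 infected
Step 2: +8 new -> 19 infected
Step 3: +7 new -> 26 infected
Step 4: +2 new -> 28 infected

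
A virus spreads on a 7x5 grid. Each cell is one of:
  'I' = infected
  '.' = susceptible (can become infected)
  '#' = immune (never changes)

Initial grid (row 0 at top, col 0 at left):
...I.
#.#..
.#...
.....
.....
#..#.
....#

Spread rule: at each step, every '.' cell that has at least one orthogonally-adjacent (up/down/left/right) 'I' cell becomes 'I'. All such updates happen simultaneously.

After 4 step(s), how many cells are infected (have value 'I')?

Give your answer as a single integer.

Step 0 (initial): 1 infected
Step 1: +3 new -> 4 infected
Step 2: +3 new -> 7 infected
Step 3: +5 new -> 12 infected
Step 4: +3 new -> 15 infected

Answer: 15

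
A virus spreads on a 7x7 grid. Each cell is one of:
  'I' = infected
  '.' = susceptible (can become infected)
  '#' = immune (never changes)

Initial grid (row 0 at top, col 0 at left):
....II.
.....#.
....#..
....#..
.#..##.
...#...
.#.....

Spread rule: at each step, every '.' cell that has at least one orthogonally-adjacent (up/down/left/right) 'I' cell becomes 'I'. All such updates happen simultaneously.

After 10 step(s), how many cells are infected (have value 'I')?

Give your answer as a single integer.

Step 0 (initial): 2 infected
Step 1: +3 new -> 5 infected
Step 2: +3 new -> 8 infected
Step 3: +4 new -> 12 infected
Step 4: +6 new -> 18 infected
Step 5: +6 new -> 24 infected
Step 6: +4 new -> 28 infected
Step 7: +4 new -> 32 infected
Step 8: +5 new -> 37 infected
Step 9: +3 new -> 40 infected
Step 10: +1 new -> 41 infected

Answer: 41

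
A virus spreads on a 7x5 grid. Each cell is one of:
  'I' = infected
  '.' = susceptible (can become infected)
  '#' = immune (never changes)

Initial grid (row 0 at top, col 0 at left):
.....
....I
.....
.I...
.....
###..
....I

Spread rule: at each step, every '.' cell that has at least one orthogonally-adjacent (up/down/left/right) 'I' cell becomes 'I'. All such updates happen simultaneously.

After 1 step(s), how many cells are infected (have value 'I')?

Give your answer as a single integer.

Answer: 12

Derivation:
Step 0 (initial): 3 infected
Step 1: +9 new -> 12 infected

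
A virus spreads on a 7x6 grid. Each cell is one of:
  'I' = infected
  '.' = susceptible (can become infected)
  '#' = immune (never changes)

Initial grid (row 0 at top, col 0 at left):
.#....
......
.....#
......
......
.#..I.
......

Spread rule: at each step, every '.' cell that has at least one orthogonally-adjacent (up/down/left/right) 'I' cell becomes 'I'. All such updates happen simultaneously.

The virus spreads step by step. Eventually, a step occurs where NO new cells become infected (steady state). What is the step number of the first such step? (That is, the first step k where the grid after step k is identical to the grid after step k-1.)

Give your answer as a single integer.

Step 0 (initial): 1 infected
Step 1: +4 new -> 5 infected
Step 2: +6 new -> 11 infected
Step 3: +5 new -> 16 infected
Step 4: +5 new -> 21 infected
Step 5: +7 new -> 28 infected
Step 6: +6 new -> 34 infected
Step 7: +3 new -> 37 infected
Step 8: +1 new -> 38 infected
Step 9: +1 new -> 39 infected
Step 10: +0 new -> 39 infected

Answer: 10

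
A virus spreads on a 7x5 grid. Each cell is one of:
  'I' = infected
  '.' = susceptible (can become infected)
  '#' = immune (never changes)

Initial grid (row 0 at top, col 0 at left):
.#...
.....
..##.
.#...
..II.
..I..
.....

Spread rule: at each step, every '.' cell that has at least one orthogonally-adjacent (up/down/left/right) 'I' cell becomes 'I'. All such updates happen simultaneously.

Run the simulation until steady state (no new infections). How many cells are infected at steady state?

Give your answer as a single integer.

Answer: 31

Derivation:
Step 0 (initial): 3 infected
Step 1: +7 new -> 10 infected
Step 2: +6 new -> 16 infected
Step 3: +4 new -> 20 infected
Step 4: +2 new -> 22 infected
Step 5: +4 new -> 26 infected
Step 6: +4 new -> 30 infected
Step 7: +1 new -> 31 infected
Step 8: +0 new -> 31 infected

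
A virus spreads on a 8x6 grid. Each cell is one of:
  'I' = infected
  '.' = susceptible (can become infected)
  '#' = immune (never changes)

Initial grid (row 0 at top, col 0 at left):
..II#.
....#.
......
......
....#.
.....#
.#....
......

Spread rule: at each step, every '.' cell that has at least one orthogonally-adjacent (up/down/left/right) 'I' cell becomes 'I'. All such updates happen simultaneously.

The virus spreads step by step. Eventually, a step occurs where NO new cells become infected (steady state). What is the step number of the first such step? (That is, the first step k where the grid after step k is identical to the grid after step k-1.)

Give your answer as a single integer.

Answer: 10

Derivation:
Step 0 (initial): 2 infected
Step 1: +3 new -> 5 infected
Step 2: +4 new -> 9 infected
Step 3: +5 new -> 14 infected
Step 4: +6 new -> 20 infected
Step 5: +6 new -> 26 infected
Step 6: +7 new -> 33 infected
Step 7: +4 new -> 37 infected
Step 8: +4 new -> 41 infected
Step 9: +2 new -> 43 infected
Step 10: +0 new -> 43 infected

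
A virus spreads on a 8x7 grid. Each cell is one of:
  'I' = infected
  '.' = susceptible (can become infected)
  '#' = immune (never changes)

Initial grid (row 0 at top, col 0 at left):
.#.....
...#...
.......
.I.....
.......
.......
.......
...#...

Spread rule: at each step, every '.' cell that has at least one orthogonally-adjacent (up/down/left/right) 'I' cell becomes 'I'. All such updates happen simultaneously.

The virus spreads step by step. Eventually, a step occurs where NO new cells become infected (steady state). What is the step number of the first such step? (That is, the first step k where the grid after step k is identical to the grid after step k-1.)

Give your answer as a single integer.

Step 0 (initial): 1 infected
Step 1: +4 new -> 5 infected
Step 2: +7 new -> 12 infected
Step 3: +8 new -> 20 infected
Step 4: +9 new -> 29 infected
Step 5: +9 new -> 38 infected
Step 6: +6 new -> 44 infected
Step 7: +5 new -> 49 infected
Step 8: +3 new -> 52 infected
Step 9: +1 new -> 53 infected
Step 10: +0 new -> 53 infected

Answer: 10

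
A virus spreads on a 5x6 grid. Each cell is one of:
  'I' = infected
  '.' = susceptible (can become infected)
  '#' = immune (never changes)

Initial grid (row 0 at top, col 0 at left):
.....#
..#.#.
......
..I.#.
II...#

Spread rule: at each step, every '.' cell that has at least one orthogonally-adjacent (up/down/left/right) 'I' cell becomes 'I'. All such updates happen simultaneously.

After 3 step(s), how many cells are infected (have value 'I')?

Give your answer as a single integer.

Answer: 17

Derivation:
Step 0 (initial): 3 infected
Step 1: +5 new -> 8 infected
Step 2: +4 new -> 12 infected
Step 3: +5 new -> 17 infected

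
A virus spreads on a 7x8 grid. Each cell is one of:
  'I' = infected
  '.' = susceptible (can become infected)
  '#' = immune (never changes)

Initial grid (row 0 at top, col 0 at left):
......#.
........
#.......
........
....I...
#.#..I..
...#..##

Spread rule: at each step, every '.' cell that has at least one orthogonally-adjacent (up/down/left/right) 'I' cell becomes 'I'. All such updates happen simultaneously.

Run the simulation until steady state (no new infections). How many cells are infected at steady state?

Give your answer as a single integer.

Answer: 49

Derivation:
Step 0 (initial): 2 infected
Step 1: +6 new -> 8 infected
Step 2: +8 new -> 16 infected
Step 3: +7 new -> 23 infected
Step 4: +9 new -> 32 infected
Step 5: +8 new -> 40 infected
Step 6: +5 new -> 45 infected
Step 7: +3 new -> 48 infected
Step 8: +1 new -> 49 infected
Step 9: +0 new -> 49 infected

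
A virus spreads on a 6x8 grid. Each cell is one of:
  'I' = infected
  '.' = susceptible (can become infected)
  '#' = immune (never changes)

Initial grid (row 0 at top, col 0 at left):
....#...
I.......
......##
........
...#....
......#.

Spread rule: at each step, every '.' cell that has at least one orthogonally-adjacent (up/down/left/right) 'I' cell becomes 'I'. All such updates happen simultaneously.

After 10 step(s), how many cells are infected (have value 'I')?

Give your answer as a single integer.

Answer: 42

Derivation:
Step 0 (initial): 1 infected
Step 1: +3 new -> 4 infected
Step 2: +4 new -> 8 infected
Step 3: +5 new -> 13 infected
Step 4: +6 new -> 19 infected
Step 5: +5 new -> 24 infected
Step 6: +5 new -> 29 infected
Step 7: +5 new -> 34 infected
Step 8: +4 new -> 38 infected
Step 9: +3 new -> 41 infected
Step 10: +1 new -> 42 infected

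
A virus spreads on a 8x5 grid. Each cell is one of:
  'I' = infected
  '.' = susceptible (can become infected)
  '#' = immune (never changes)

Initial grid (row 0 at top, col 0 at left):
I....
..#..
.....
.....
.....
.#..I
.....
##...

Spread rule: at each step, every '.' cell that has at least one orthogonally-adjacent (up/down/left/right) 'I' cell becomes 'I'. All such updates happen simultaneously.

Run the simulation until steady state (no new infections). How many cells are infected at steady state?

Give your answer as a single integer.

Answer: 36

Derivation:
Step 0 (initial): 2 infected
Step 1: +5 new -> 7 infected
Step 2: +8 new -> 15 infected
Step 3: +8 new -> 23 infected
Step 4: +11 new -> 34 infected
Step 5: +2 new -> 36 infected
Step 6: +0 new -> 36 infected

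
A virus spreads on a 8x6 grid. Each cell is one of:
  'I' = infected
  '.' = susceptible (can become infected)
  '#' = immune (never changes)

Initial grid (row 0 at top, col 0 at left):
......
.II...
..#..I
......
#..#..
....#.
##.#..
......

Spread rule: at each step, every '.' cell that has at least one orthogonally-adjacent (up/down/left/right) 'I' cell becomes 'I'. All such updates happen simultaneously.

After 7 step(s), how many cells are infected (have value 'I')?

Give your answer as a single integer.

Answer: 39

Derivation:
Step 0 (initial): 3 infected
Step 1: +8 new -> 11 infected
Step 2: +9 new -> 20 infected
Step 3: +7 new -> 27 infected
Step 4: +3 new -> 30 infected
Step 5: +4 new -> 34 infected
Step 6: +3 new -> 37 infected
Step 7: +2 new -> 39 infected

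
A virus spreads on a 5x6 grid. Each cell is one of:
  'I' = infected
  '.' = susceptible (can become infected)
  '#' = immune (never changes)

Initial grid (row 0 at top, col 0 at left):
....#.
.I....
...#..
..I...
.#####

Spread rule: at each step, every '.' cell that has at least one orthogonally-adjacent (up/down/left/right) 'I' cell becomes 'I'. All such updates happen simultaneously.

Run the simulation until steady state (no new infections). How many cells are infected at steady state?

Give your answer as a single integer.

Answer: 23

Derivation:
Step 0 (initial): 2 infected
Step 1: +7 new -> 9 infected
Step 2: +6 new -> 15 infected
Step 3: +5 new -> 20 infected
Step 4: +2 new -> 22 infected
Step 5: +1 new -> 23 infected
Step 6: +0 new -> 23 infected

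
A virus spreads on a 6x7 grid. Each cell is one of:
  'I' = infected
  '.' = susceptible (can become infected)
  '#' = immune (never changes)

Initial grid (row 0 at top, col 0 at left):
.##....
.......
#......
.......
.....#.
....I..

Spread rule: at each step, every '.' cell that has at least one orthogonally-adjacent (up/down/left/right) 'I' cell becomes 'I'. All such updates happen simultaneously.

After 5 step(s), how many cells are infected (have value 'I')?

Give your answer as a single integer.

Answer: 28

Derivation:
Step 0 (initial): 1 infected
Step 1: +3 new -> 4 infected
Step 2: +4 new -> 8 infected
Step 3: +6 new -> 14 infected
Step 4: +7 new -> 21 infected
Step 5: +7 new -> 28 infected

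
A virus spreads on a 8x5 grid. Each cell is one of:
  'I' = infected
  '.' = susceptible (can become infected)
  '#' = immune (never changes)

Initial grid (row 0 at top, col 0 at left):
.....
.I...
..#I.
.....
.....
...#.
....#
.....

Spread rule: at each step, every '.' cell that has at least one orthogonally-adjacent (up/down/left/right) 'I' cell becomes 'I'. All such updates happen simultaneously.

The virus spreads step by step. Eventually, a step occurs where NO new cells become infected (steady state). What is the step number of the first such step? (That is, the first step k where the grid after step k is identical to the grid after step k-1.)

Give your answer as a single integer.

Answer: 9

Derivation:
Step 0 (initial): 2 infected
Step 1: +7 new -> 9 infected
Step 2: +9 new -> 18 infected
Step 3: +5 new -> 23 infected
Step 4: +4 new -> 27 infected
Step 5: +3 new -> 30 infected
Step 6: +4 new -> 34 infected
Step 7: +2 new -> 36 infected
Step 8: +1 new -> 37 infected
Step 9: +0 new -> 37 infected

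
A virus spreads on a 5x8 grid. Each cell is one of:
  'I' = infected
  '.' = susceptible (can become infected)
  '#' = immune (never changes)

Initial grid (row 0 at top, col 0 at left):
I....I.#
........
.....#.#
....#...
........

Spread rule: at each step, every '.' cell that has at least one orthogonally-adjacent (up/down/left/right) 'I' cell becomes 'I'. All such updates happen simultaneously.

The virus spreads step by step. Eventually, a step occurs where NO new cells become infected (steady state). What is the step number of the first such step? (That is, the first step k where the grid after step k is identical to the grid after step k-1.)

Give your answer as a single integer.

Answer: 8

Derivation:
Step 0 (initial): 2 infected
Step 1: +5 new -> 7 infected
Step 2: +6 new -> 13 infected
Step 3: +7 new -> 20 infected
Step 4: +5 new -> 25 infected
Step 5: +6 new -> 31 infected
Step 6: +4 new -> 35 infected
Step 7: +1 new -> 36 infected
Step 8: +0 new -> 36 infected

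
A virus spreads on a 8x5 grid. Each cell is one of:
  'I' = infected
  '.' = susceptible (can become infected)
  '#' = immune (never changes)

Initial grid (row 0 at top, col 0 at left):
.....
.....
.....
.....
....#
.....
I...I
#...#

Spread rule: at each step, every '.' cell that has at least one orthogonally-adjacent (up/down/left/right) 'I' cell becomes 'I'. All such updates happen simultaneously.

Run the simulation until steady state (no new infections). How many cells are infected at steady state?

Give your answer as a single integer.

Step 0 (initial): 2 infected
Step 1: +4 new -> 6 infected
Step 2: +6 new -> 12 infected
Step 3: +5 new -> 17 infected
Step 4: +4 new -> 21 infected
Step 5: +5 new -> 26 infected
Step 6: +5 new -> 31 infected
Step 7: +4 new -> 35 infected
Step 8: +2 new -> 37 infected
Step 9: +0 new -> 37 infected

Answer: 37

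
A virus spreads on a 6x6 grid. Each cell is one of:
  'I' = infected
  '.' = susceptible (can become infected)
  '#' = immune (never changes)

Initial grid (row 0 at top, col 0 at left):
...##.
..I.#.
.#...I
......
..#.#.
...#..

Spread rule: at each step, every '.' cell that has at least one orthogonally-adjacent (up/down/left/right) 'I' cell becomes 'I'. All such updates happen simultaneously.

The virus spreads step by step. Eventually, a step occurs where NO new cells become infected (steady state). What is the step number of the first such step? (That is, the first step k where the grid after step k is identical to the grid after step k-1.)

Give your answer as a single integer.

Answer: 7

Derivation:
Step 0 (initial): 2 infected
Step 1: +7 new -> 9 infected
Step 2: +7 new -> 16 infected
Step 3: +5 new -> 21 infected
Step 4: +4 new -> 25 infected
Step 5: +2 new -> 27 infected
Step 6: +2 new -> 29 infected
Step 7: +0 new -> 29 infected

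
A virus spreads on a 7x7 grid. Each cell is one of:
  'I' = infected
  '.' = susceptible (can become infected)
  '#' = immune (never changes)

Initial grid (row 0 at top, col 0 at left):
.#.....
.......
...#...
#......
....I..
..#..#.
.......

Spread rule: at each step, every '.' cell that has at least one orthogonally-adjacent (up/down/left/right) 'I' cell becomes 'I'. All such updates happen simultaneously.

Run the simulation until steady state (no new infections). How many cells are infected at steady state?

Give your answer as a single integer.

Answer: 44

Derivation:
Step 0 (initial): 1 infected
Step 1: +4 new -> 5 infected
Step 2: +7 new -> 12 infected
Step 3: +8 new -> 20 infected
Step 4: +10 new -> 30 infected
Step 5: +7 new -> 37 infected
Step 6: +5 new -> 42 infected
Step 7: +1 new -> 43 infected
Step 8: +1 new -> 44 infected
Step 9: +0 new -> 44 infected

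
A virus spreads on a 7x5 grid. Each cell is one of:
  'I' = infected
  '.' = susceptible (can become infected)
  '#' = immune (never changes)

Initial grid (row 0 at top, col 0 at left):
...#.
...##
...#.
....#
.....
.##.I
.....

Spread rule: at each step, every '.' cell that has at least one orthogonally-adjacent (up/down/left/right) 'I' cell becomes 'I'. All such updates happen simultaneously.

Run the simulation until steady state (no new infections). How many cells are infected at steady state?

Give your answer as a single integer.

Step 0 (initial): 1 infected
Step 1: +3 new -> 4 infected
Step 2: +2 new -> 6 infected
Step 3: +3 new -> 9 infected
Step 4: +3 new -> 12 infected
Step 5: +4 new -> 16 infected
Step 6: +4 new -> 20 infected
Step 7: +3 new -> 23 infected
Step 8: +2 new -> 25 infected
Step 9: +1 new -> 26 infected
Step 10: +0 new -> 26 infected

Answer: 26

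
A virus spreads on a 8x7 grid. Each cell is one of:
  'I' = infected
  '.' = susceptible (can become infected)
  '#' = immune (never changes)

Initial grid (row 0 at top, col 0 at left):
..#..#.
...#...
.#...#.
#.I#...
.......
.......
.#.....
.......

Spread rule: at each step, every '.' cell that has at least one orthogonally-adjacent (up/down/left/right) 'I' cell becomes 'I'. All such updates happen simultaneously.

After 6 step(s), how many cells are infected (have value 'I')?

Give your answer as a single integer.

Answer: 43

Derivation:
Step 0 (initial): 1 infected
Step 1: +3 new -> 4 infected
Step 2: +5 new -> 9 infected
Step 3: +7 new -> 16 infected
Step 4: +9 new -> 25 infected
Step 5: +11 new -> 36 infected
Step 6: +7 new -> 43 infected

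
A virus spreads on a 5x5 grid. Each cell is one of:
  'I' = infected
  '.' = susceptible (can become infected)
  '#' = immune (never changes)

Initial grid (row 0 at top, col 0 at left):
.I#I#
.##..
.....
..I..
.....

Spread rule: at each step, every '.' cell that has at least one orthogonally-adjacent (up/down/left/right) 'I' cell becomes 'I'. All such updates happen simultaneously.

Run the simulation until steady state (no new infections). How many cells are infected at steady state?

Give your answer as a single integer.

Step 0 (initial): 3 infected
Step 1: +6 new -> 9 infected
Step 2: +8 new -> 17 infected
Step 3: +4 new -> 21 infected
Step 4: +0 new -> 21 infected

Answer: 21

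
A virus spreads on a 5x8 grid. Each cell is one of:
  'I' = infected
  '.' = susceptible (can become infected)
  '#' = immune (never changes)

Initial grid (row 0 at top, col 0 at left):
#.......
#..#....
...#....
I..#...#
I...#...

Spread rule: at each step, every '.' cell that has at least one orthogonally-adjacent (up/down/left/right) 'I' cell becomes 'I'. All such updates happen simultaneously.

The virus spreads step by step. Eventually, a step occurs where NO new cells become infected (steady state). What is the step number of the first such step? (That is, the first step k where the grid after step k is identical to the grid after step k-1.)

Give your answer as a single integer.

Step 0 (initial): 2 infected
Step 1: +3 new -> 5 infected
Step 2: +3 new -> 8 infected
Step 3: +3 new -> 11 infected
Step 4: +2 new -> 13 infected
Step 5: +1 new -> 14 infected
Step 6: +1 new -> 15 infected
Step 7: +1 new -> 16 infected
Step 8: +2 new -> 18 infected
Step 9: +3 new -> 21 infected
Step 10: +4 new -> 25 infected
Step 11: +3 new -> 28 infected
Step 12: +3 new -> 31 infected
Step 13: +1 new -> 32 infected
Step 14: +1 new -> 33 infected
Step 15: +0 new -> 33 infected

Answer: 15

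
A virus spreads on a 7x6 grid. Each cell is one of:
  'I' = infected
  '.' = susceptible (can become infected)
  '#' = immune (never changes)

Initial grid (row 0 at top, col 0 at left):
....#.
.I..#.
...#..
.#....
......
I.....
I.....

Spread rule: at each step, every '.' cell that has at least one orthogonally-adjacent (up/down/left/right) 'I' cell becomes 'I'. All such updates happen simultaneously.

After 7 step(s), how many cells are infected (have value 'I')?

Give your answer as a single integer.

Answer: 36

Derivation:
Step 0 (initial): 3 infected
Step 1: +7 new -> 10 infected
Step 2: +9 new -> 19 infected
Step 3: +5 new -> 24 infected
Step 4: +4 new -> 28 infected
Step 5: +4 new -> 32 infected
Step 6: +3 new -> 35 infected
Step 7: +1 new -> 36 infected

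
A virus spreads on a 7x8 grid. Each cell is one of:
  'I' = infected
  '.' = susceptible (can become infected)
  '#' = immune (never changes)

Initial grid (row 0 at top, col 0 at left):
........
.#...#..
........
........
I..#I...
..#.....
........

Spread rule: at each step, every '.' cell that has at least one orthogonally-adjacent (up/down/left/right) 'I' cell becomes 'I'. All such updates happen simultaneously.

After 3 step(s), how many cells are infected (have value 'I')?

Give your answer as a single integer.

Answer: 32

Derivation:
Step 0 (initial): 2 infected
Step 1: +6 new -> 8 infected
Step 2: +12 new -> 20 infected
Step 3: +12 new -> 32 infected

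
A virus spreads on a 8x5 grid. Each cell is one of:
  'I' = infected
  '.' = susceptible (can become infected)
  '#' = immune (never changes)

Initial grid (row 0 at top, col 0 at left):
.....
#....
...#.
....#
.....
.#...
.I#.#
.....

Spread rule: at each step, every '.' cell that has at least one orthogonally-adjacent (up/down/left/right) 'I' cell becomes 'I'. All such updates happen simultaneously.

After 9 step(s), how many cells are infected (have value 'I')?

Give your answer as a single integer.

Step 0 (initial): 1 infected
Step 1: +2 new -> 3 infected
Step 2: +3 new -> 6 infected
Step 3: +2 new -> 8 infected
Step 4: +4 new -> 12 infected
Step 5: +4 new -> 16 infected
Step 6: +5 new -> 21 infected
Step 7: +4 new -> 25 infected
Step 8: +2 new -> 27 infected
Step 9: +3 new -> 30 infected

Answer: 30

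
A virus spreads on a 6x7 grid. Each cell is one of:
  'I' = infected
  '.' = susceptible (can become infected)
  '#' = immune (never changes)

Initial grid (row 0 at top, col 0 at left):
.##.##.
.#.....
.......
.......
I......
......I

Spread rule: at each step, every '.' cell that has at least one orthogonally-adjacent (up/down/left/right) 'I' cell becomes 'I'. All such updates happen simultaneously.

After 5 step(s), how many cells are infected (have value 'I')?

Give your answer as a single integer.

Step 0 (initial): 2 infected
Step 1: +5 new -> 7 infected
Step 2: +7 new -> 14 infected
Step 3: +9 new -> 23 infected
Step 4: +6 new -> 29 infected
Step 5: +5 new -> 34 infected

Answer: 34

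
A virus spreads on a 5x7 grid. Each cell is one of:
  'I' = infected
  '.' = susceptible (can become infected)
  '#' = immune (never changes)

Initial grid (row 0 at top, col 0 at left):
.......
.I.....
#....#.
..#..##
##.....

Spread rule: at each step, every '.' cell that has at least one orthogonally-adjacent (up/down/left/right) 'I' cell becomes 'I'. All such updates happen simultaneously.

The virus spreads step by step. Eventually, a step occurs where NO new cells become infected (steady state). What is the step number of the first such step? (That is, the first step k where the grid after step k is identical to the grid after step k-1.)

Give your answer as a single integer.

Answer: 9

Derivation:
Step 0 (initial): 1 infected
Step 1: +4 new -> 5 infected
Step 2: +5 new -> 10 infected
Step 3: +4 new -> 14 infected
Step 4: +4 new -> 18 infected
Step 5: +4 new -> 22 infected
Step 6: +4 new -> 26 infected
Step 7: +1 new -> 27 infected
Step 8: +1 new -> 28 infected
Step 9: +0 new -> 28 infected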